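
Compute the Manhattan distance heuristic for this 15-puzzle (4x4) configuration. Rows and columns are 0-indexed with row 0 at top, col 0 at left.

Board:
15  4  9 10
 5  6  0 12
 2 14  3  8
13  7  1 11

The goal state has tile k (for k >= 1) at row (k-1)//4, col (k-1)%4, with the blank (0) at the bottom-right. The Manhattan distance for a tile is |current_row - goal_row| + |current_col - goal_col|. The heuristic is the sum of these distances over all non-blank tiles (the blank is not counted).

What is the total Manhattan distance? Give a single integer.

Tile 15: at (0,0), goal (3,2), distance |0-3|+|0-2| = 5
Tile 4: at (0,1), goal (0,3), distance |0-0|+|1-3| = 2
Tile 9: at (0,2), goal (2,0), distance |0-2|+|2-0| = 4
Tile 10: at (0,3), goal (2,1), distance |0-2|+|3-1| = 4
Tile 5: at (1,0), goal (1,0), distance |1-1|+|0-0| = 0
Tile 6: at (1,1), goal (1,1), distance |1-1|+|1-1| = 0
Tile 12: at (1,3), goal (2,3), distance |1-2|+|3-3| = 1
Tile 2: at (2,0), goal (0,1), distance |2-0|+|0-1| = 3
Tile 14: at (2,1), goal (3,1), distance |2-3|+|1-1| = 1
Tile 3: at (2,2), goal (0,2), distance |2-0|+|2-2| = 2
Tile 8: at (2,3), goal (1,3), distance |2-1|+|3-3| = 1
Tile 13: at (3,0), goal (3,0), distance |3-3|+|0-0| = 0
Tile 7: at (3,1), goal (1,2), distance |3-1|+|1-2| = 3
Tile 1: at (3,2), goal (0,0), distance |3-0|+|2-0| = 5
Tile 11: at (3,3), goal (2,2), distance |3-2|+|3-2| = 2
Sum: 5 + 2 + 4 + 4 + 0 + 0 + 1 + 3 + 1 + 2 + 1 + 0 + 3 + 5 + 2 = 33

Answer: 33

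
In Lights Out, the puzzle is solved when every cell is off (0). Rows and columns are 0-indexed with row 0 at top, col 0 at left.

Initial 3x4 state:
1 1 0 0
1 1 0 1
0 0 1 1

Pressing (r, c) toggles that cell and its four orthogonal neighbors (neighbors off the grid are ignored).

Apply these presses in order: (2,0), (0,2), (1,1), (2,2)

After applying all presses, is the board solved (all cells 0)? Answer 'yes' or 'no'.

Answer: no

Derivation:
After press 1 at (2,0):
1 1 0 0
0 1 0 1
1 1 1 1

After press 2 at (0,2):
1 0 1 1
0 1 1 1
1 1 1 1

After press 3 at (1,1):
1 1 1 1
1 0 0 1
1 0 1 1

After press 4 at (2,2):
1 1 1 1
1 0 1 1
1 1 0 0

Lights still on: 9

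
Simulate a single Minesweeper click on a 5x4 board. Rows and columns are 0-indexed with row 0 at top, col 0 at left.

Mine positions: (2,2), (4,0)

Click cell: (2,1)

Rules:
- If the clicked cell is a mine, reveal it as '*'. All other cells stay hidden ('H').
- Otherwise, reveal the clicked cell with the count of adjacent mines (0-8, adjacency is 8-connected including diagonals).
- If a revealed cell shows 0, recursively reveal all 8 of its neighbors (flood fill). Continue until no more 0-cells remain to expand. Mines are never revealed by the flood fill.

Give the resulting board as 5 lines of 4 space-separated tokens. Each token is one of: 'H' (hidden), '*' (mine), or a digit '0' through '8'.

H H H H
H H H H
H 1 H H
H H H H
H H H H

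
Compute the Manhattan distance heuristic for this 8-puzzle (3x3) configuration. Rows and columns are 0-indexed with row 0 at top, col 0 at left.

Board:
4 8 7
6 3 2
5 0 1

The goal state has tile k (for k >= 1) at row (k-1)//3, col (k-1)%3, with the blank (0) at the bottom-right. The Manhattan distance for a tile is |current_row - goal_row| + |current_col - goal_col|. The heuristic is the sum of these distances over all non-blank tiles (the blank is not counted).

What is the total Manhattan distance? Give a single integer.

Answer: 19

Derivation:
Tile 4: at (0,0), goal (1,0), distance |0-1|+|0-0| = 1
Tile 8: at (0,1), goal (2,1), distance |0-2|+|1-1| = 2
Tile 7: at (0,2), goal (2,0), distance |0-2|+|2-0| = 4
Tile 6: at (1,0), goal (1,2), distance |1-1|+|0-2| = 2
Tile 3: at (1,1), goal (0,2), distance |1-0|+|1-2| = 2
Tile 2: at (1,2), goal (0,1), distance |1-0|+|2-1| = 2
Tile 5: at (2,0), goal (1,1), distance |2-1|+|0-1| = 2
Tile 1: at (2,2), goal (0,0), distance |2-0|+|2-0| = 4
Sum: 1 + 2 + 4 + 2 + 2 + 2 + 2 + 4 = 19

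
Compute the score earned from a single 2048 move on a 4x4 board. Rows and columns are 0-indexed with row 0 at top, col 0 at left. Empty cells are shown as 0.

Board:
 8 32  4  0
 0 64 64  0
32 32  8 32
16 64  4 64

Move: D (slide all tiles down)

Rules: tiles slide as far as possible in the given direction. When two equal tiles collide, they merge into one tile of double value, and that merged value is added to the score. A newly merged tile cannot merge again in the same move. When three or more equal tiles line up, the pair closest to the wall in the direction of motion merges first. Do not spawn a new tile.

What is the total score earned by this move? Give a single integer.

Answer: 0

Derivation:
Slide down:
col 0: [8, 0, 32, 16] -> [0, 8, 32, 16]  score +0 (running 0)
col 1: [32, 64, 32, 64] -> [32, 64, 32, 64]  score +0 (running 0)
col 2: [4, 64, 8, 4] -> [4, 64, 8, 4]  score +0 (running 0)
col 3: [0, 0, 32, 64] -> [0, 0, 32, 64]  score +0 (running 0)
Board after move:
 0 32  4  0
 8 64 64  0
32 32  8 32
16 64  4 64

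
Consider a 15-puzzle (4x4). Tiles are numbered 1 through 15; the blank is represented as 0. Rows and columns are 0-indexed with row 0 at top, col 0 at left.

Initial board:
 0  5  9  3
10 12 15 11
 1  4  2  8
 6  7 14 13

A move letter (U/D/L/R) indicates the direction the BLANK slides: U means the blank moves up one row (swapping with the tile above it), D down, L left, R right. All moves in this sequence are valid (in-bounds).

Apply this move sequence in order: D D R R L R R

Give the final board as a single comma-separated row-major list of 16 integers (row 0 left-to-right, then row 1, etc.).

After move 1 (D):
10  5  9  3
 0 12 15 11
 1  4  2  8
 6  7 14 13

After move 2 (D):
10  5  9  3
 1 12 15 11
 0  4  2  8
 6  7 14 13

After move 3 (R):
10  5  9  3
 1 12 15 11
 4  0  2  8
 6  7 14 13

After move 4 (R):
10  5  9  3
 1 12 15 11
 4  2  0  8
 6  7 14 13

After move 5 (L):
10  5  9  3
 1 12 15 11
 4  0  2  8
 6  7 14 13

After move 6 (R):
10  5  9  3
 1 12 15 11
 4  2  0  8
 6  7 14 13

After move 7 (R):
10  5  9  3
 1 12 15 11
 4  2  8  0
 6  7 14 13

Answer: 10, 5, 9, 3, 1, 12, 15, 11, 4, 2, 8, 0, 6, 7, 14, 13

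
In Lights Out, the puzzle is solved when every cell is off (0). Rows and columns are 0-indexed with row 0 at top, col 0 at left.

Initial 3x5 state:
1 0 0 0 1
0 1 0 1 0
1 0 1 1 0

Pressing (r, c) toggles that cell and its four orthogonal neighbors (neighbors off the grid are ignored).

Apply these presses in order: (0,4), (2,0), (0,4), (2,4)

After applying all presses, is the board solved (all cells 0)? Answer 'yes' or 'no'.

After press 1 at (0,4):
1 0 0 1 0
0 1 0 1 1
1 0 1 1 0

After press 2 at (2,0):
1 0 0 1 0
1 1 0 1 1
0 1 1 1 0

After press 3 at (0,4):
1 0 0 0 1
1 1 0 1 0
0 1 1 1 0

After press 4 at (2,4):
1 0 0 0 1
1 1 0 1 1
0 1 1 0 1

Lights still on: 9

Answer: no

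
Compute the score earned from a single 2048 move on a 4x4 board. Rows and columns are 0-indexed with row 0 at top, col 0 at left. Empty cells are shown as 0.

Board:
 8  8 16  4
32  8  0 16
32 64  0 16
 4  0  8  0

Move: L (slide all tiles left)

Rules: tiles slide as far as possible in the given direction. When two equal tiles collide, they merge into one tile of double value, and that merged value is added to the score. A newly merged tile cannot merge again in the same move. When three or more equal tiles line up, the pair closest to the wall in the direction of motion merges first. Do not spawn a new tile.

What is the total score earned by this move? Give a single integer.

Slide left:
row 0: [8, 8, 16, 4] -> [16, 16, 4, 0]  score +16 (running 16)
row 1: [32, 8, 0, 16] -> [32, 8, 16, 0]  score +0 (running 16)
row 2: [32, 64, 0, 16] -> [32, 64, 16, 0]  score +0 (running 16)
row 3: [4, 0, 8, 0] -> [4, 8, 0, 0]  score +0 (running 16)
Board after move:
16 16  4  0
32  8 16  0
32 64 16  0
 4  8  0  0

Answer: 16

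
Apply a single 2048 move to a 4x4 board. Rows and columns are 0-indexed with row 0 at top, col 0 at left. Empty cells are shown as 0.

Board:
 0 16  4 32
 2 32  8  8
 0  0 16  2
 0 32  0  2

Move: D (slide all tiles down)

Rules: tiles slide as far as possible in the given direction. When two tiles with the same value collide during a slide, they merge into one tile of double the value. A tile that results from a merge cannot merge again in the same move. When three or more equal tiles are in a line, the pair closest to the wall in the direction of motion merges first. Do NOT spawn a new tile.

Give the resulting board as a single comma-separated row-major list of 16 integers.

Answer: 0, 0, 0, 0, 0, 0, 4, 32, 0, 16, 8, 8, 2, 64, 16, 4

Derivation:
Slide down:
col 0: [0, 2, 0, 0] -> [0, 0, 0, 2]
col 1: [16, 32, 0, 32] -> [0, 0, 16, 64]
col 2: [4, 8, 16, 0] -> [0, 4, 8, 16]
col 3: [32, 8, 2, 2] -> [0, 32, 8, 4]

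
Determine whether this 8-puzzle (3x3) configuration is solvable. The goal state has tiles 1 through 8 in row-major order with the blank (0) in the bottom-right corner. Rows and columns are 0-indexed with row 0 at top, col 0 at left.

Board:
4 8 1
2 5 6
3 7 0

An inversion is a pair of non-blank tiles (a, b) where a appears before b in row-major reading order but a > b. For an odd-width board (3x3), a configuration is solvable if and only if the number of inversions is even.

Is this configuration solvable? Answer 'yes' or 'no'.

Answer: no

Derivation:
Inversions (pairs i<j in row-major order where tile[i] > tile[j] > 0): 11
11 is odd, so the puzzle is not solvable.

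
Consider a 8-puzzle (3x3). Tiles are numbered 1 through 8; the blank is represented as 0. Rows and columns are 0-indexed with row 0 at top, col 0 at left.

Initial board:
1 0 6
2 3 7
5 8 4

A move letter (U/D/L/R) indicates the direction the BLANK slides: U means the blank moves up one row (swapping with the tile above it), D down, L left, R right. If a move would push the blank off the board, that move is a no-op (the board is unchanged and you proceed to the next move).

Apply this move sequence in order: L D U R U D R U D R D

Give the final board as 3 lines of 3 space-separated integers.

After move 1 (L):
0 1 6
2 3 7
5 8 4

After move 2 (D):
2 1 6
0 3 7
5 8 4

After move 3 (U):
0 1 6
2 3 7
5 8 4

After move 4 (R):
1 0 6
2 3 7
5 8 4

After move 5 (U):
1 0 6
2 3 7
5 8 4

After move 6 (D):
1 3 6
2 0 7
5 8 4

After move 7 (R):
1 3 6
2 7 0
5 8 4

After move 8 (U):
1 3 0
2 7 6
5 8 4

After move 9 (D):
1 3 6
2 7 0
5 8 4

After move 10 (R):
1 3 6
2 7 0
5 8 4

After move 11 (D):
1 3 6
2 7 4
5 8 0

Answer: 1 3 6
2 7 4
5 8 0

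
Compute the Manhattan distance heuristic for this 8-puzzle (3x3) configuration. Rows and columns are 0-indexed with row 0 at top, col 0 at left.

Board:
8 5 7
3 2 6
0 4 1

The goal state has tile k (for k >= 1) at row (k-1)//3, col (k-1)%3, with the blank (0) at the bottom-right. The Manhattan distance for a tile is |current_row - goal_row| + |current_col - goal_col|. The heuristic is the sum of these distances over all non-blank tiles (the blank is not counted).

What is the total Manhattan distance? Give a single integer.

Tile 8: at (0,0), goal (2,1), distance |0-2|+|0-1| = 3
Tile 5: at (0,1), goal (1,1), distance |0-1|+|1-1| = 1
Tile 7: at (0,2), goal (2,0), distance |0-2|+|2-0| = 4
Tile 3: at (1,0), goal (0,2), distance |1-0|+|0-2| = 3
Tile 2: at (1,1), goal (0,1), distance |1-0|+|1-1| = 1
Tile 6: at (1,2), goal (1,2), distance |1-1|+|2-2| = 0
Tile 4: at (2,1), goal (1,0), distance |2-1|+|1-0| = 2
Tile 1: at (2,2), goal (0,0), distance |2-0|+|2-0| = 4
Sum: 3 + 1 + 4 + 3 + 1 + 0 + 2 + 4 = 18

Answer: 18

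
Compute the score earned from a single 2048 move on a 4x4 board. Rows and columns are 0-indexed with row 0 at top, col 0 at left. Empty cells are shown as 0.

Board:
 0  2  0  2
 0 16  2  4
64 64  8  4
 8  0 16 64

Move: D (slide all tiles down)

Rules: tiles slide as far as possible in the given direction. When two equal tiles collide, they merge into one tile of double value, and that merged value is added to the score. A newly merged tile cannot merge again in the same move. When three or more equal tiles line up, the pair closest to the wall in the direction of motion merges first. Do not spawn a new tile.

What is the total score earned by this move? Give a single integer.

Slide down:
col 0: [0, 0, 64, 8] -> [0, 0, 64, 8]  score +0 (running 0)
col 1: [2, 16, 64, 0] -> [0, 2, 16, 64]  score +0 (running 0)
col 2: [0, 2, 8, 16] -> [0, 2, 8, 16]  score +0 (running 0)
col 3: [2, 4, 4, 64] -> [0, 2, 8, 64]  score +8 (running 8)
Board after move:
 0  0  0  0
 0  2  2  2
64 16  8  8
 8 64 16 64

Answer: 8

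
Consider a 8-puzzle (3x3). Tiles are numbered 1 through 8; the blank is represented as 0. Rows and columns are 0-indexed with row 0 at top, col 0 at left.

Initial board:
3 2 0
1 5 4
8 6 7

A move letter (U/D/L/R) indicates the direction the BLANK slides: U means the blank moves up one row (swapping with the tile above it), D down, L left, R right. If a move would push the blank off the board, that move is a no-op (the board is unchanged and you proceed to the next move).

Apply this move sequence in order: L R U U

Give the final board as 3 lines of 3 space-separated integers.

Answer: 3 2 0
1 5 4
8 6 7

Derivation:
After move 1 (L):
3 0 2
1 5 4
8 6 7

After move 2 (R):
3 2 0
1 5 4
8 6 7

After move 3 (U):
3 2 0
1 5 4
8 6 7

After move 4 (U):
3 2 0
1 5 4
8 6 7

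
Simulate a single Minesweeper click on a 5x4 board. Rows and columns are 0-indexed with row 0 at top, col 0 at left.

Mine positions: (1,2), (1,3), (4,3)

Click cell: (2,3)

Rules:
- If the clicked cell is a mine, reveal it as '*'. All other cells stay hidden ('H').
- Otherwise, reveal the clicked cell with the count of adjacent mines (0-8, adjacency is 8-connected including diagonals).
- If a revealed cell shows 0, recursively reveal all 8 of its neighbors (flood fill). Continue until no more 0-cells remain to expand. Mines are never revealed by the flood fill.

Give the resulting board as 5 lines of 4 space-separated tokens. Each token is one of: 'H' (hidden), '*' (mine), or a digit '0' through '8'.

H H H H
H H H H
H H H 2
H H H H
H H H H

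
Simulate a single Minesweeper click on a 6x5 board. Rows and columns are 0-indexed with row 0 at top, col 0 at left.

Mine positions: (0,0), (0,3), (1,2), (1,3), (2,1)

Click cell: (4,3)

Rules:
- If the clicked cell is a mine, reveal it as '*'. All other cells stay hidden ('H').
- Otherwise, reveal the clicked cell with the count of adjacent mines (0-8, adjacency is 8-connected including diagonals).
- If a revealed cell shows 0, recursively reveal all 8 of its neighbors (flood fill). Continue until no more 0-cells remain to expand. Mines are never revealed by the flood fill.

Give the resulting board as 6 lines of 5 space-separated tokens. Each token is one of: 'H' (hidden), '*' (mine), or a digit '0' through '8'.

H H H H H
H H H H H
H H 3 2 1
1 1 1 0 0
0 0 0 0 0
0 0 0 0 0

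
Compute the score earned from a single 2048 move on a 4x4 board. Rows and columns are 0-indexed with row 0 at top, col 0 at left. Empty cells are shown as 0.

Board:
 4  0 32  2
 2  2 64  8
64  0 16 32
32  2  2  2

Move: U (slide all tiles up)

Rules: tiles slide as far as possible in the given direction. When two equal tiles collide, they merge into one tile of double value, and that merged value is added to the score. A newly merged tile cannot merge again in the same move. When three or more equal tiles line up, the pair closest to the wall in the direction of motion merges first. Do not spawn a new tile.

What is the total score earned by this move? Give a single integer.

Slide up:
col 0: [4, 2, 64, 32] -> [4, 2, 64, 32]  score +0 (running 0)
col 1: [0, 2, 0, 2] -> [4, 0, 0, 0]  score +4 (running 4)
col 2: [32, 64, 16, 2] -> [32, 64, 16, 2]  score +0 (running 4)
col 3: [2, 8, 32, 2] -> [2, 8, 32, 2]  score +0 (running 4)
Board after move:
 4  4 32  2
 2  0 64  8
64  0 16 32
32  0  2  2

Answer: 4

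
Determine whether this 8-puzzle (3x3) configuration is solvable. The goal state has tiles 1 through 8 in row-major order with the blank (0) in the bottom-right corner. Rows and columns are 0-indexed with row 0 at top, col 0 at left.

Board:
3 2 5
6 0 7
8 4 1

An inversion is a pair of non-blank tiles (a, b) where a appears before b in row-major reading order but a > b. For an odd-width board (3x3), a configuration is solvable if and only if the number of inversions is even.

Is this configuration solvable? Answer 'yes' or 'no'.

Answer: yes

Derivation:
Inversions (pairs i<j in row-major order where tile[i] > tile[j] > 0): 12
12 is even, so the puzzle is solvable.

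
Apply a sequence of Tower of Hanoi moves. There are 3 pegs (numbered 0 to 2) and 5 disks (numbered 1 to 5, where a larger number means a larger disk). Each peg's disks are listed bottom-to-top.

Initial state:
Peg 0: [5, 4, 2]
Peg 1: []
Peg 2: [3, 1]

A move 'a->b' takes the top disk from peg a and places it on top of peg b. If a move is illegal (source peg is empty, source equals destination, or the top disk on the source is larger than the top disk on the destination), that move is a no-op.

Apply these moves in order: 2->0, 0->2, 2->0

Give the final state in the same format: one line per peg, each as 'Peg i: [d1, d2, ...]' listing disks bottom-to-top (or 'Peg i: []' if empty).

Answer: Peg 0: [5, 4, 2, 1]
Peg 1: []
Peg 2: [3]

Derivation:
After move 1 (2->0):
Peg 0: [5, 4, 2, 1]
Peg 1: []
Peg 2: [3]

After move 2 (0->2):
Peg 0: [5, 4, 2]
Peg 1: []
Peg 2: [3, 1]

After move 3 (2->0):
Peg 0: [5, 4, 2, 1]
Peg 1: []
Peg 2: [3]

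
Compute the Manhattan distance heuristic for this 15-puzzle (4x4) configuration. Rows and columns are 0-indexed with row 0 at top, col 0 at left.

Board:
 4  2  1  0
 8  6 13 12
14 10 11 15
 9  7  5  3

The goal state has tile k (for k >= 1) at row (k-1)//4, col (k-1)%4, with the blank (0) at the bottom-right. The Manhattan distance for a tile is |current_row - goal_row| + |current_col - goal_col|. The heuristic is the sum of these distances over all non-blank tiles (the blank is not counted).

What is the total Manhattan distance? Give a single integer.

Answer: 29

Derivation:
Tile 4: (0,0)->(0,3) = 3
Tile 2: (0,1)->(0,1) = 0
Tile 1: (0,2)->(0,0) = 2
Tile 8: (1,0)->(1,3) = 3
Tile 6: (1,1)->(1,1) = 0
Tile 13: (1,2)->(3,0) = 4
Tile 12: (1,3)->(2,3) = 1
Tile 14: (2,0)->(3,1) = 2
Tile 10: (2,1)->(2,1) = 0
Tile 11: (2,2)->(2,2) = 0
Tile 15: (2,3)->(3,2) = 2
Tile 9: (3,0)->(2,0) = 1
Tile 7: (3,1)->(1,2) = 3
Tile 5: (3,2)->(1,0) = 4
Tile 3: (3,3)->(0,2) = 4
Sum: 3 + 0 + 2 + 3 + 0 + 4 + 1 + 2 + 0 + 0 + 2 + 1 + 3 + 4 + 4 = 29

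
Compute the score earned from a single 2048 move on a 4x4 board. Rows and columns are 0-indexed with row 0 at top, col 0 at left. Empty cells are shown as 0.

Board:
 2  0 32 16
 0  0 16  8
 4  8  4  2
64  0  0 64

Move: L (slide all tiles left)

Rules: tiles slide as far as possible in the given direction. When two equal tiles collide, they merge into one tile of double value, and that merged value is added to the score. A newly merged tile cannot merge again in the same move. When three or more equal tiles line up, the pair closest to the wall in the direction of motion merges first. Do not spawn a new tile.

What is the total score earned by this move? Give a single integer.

Answer: 128

Derivation:
Slide left:
row 0: [2, 0, 32, 16] -> [2, 32, 16, 0]  score +0 (running 0)
row 1: [0, 0, 16, 8] -> [16, 8, 0, 0]  score +0 (running 0)
row 2: [4, 8, 4, 2] -> [4, 8, 4, 2]  score +0 (running 0)
row 3: [64, 0, 0, 64] -> [128, 0, 0, 0]  score +128 (running 128)
Board after move:
  2  32  16   0
 16   8   0   0
  4   8   4   2
128   0   0   0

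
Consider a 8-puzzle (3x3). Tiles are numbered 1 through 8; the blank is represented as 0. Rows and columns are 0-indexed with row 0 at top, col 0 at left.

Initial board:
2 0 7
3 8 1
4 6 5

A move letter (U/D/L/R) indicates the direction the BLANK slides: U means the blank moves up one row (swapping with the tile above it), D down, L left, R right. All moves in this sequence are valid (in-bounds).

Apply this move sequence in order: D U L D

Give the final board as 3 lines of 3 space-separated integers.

After move 1 (D):
2 8 7
3 0 1
4 6 5

After move 2 (U):
2 0 7
3 8 1
4 6 5

After move 3 (L):
0 2 7
3 8 1
4 6 5

After move 4 (D):
3 2 7
0 8 1
4 6 5

Answer: 3 2 7
0 8 1
4 6 5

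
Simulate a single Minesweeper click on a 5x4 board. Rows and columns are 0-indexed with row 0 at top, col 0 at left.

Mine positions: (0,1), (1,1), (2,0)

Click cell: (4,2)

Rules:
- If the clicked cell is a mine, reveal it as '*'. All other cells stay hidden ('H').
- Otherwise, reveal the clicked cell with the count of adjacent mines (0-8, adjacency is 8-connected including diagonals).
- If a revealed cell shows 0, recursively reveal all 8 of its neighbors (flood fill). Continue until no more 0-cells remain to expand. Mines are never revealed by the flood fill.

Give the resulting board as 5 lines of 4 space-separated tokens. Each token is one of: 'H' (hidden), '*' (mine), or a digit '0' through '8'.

H H 2 0
H H 2 0
H 2 1 0
1 1 0 0
0 0 0 0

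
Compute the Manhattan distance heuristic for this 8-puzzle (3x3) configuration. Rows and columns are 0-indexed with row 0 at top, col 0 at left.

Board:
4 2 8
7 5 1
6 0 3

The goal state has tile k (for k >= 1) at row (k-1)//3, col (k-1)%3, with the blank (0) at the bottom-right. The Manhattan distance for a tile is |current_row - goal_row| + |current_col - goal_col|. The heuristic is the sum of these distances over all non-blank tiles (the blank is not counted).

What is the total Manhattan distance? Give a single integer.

Tile 4: at (0,0), goal (1,0), distance |0-1|+|0-0| = 1
Tile 2: at (0,1), goal (0,1), distance |0-0|+|1-1| = 0
Tile 8: at (0,2), goal (2,1), distance |0-2|+|2-1| = 3
Tile 7: at (1,0), goal (2,0), distance |1-2|+|0-0| = 1
Tile 5: at (1,1), goal (1,1), distance |1-1|+|1-1| = 0
Tile 1: at (1,2), goal (0,0), distance |1-0|+|2-0| = 3
Tile 6: at (2,0), goal (1,2), distance |2-1|+|0-2| = 3
Tile 3: at (2,2), goal (0,2), distance |2-0|+|2-2| = 2
Sum: 1 + 0 + 3 + 1 + 0 + 3 + 3 + 2 = 13

Answer: 13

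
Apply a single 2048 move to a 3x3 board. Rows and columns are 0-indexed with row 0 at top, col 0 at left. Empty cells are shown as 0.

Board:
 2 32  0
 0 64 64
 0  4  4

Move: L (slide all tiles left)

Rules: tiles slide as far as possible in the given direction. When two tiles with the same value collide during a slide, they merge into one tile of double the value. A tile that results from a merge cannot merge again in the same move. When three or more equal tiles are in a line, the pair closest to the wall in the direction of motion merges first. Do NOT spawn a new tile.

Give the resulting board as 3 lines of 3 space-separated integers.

Answer:   2  32   0
128   0   0
  8   0   0

Derivation:
Slide left:
row 0: [2, 32, 0] -> [2, 32, 0]
row 1: [0, 64, 64] -> [128, 0, 0]
row 2: [0, 4, 4] -> [8, 0, 0]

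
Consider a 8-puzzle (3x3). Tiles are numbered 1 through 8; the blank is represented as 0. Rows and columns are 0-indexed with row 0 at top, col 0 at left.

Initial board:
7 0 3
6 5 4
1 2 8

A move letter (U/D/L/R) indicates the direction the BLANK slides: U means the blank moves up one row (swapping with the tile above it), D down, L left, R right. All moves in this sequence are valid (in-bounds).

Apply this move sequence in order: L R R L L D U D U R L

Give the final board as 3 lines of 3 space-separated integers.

After move 1 (L):
0 7 3
6 5 4
1 2 8

After move 2 (R):
7 0 3
6 5 4
1 2 8

After move 3 (R):
7 3 0
6 5 4
1 2 8

After move 4 (L):
7 0 3
6 5 4
1 2 8

After move 5 (L):
0 7 3
6 5 4
1 2 8

After move 6 (D):
6 7 3
0 5 4
1 2 8

After move 7 (U):
0 7 3
6 5 4
1 2 8

After move 8 (D):
6 7 3
0 5 4
1 2 8

After move 9 (U):
0 7 3
6 5 4
1 2 8

After move 10 (R):
7 0 3
6 5 4
1 2 8

After move 11 (L):
0 7 3
6 5 4
1 2 8

Answer: 0 7 3
6 5 4
1 2 8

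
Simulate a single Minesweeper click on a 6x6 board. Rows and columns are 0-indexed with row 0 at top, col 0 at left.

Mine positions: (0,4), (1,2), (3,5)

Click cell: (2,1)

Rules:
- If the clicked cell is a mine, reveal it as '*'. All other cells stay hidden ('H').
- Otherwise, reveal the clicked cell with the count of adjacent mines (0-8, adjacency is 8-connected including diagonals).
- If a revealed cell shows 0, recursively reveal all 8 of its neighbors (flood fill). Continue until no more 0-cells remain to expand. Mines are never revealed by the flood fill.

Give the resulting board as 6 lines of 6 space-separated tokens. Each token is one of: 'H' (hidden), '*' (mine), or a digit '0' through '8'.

H H H H H H
H H H H H H
H 1 H H H H
H H H H H H
H H H H H H
H H H H H H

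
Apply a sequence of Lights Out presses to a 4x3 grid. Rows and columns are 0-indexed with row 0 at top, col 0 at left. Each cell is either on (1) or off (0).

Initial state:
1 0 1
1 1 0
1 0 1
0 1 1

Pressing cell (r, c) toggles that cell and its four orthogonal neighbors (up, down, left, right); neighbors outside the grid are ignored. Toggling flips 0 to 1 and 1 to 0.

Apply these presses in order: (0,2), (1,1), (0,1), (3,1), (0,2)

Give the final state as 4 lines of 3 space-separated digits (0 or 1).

After press 1 at (0,2):
1 1 0
1 1 1
1 0 1
0 1 1

After press 2 at (1,1):
1 0 0
0 0 0
1 1 1
0 1 1

After press 3 at (0,1):
0 1 1
0 1 0
1 1 1
0 1 1

After press 4 at (3,1):
0 1 1
0 1 0
1 0 1
1 0 0

After press 5 at (0,2):
0 0 0
0 1 1
1 0 1
1 0 0

Answer: 0 0 0
0 1 1
1 0 1
1 0 0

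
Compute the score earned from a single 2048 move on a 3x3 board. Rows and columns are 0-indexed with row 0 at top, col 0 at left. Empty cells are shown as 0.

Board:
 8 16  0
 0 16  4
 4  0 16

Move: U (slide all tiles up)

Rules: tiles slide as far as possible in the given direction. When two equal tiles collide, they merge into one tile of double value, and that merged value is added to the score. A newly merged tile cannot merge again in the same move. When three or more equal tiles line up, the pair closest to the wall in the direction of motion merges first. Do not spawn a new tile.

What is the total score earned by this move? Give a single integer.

Slide up:
col 0: [8, 0, 4] -> [8, 4, 0]  score +0 (running 0)
col 1: [16, 16, 0] -> [32, 0, 0]  score +32 (running 32)
col 2: [0, 4, 16] -> [4, 16, 0]  score +0 (running 32)
Board after move:
 8 32  4
 4  0 16
 0  0  0

Answer: 32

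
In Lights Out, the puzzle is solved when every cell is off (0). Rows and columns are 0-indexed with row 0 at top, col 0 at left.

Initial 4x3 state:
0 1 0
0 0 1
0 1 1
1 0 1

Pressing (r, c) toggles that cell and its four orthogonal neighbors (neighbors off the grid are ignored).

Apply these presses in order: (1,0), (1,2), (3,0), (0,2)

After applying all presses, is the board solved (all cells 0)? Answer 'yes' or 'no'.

After press 1 at (1,0):
1 1 0
1 1 1
1 1 1
1 0 1

After press 2 at (1,2):
1 1 1
1 0 0
1 1 0
1 0 1

After press 3 at (3,0):
1 1 1
1 0 0
0 1 0
0 1 1

After press 4 at (0,2):
1 0 0
1 0 1
0 1 0
0 1 1

Lights still on: 6

Answer: no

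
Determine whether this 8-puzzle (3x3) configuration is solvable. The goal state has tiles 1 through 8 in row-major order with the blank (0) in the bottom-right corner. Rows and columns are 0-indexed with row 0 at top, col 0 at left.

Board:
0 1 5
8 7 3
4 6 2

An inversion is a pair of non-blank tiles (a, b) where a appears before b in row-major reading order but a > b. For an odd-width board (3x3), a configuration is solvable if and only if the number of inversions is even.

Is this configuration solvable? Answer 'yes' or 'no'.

Inversions (pairs i<j in row-major order where tile[i] > tile[j] > 0): 15
15 is odd, so the puzzle is not solvable.

Answer: no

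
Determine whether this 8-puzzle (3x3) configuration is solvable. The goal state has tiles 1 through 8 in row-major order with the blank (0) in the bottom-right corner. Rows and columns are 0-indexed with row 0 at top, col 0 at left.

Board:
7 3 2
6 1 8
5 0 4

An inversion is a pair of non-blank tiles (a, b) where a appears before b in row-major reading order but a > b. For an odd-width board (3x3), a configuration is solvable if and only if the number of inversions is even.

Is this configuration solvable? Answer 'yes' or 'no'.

Answer: no

Derivation:
Inversions (pairs i<j in row-major order where tile[i] > tile[j] > 0): 15
15 is odd, so the puzzle is not solvable.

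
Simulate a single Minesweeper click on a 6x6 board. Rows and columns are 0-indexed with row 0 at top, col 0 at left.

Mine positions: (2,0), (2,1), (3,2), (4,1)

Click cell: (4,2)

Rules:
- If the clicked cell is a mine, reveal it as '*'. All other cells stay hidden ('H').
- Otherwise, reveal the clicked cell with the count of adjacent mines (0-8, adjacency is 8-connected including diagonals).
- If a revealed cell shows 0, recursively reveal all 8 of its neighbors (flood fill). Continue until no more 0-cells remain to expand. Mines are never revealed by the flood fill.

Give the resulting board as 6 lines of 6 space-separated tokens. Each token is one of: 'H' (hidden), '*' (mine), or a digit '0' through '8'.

H H H H H H
H H H H H H
H H H H H H
H H H H H H
H H 2 H H H
H H H H H H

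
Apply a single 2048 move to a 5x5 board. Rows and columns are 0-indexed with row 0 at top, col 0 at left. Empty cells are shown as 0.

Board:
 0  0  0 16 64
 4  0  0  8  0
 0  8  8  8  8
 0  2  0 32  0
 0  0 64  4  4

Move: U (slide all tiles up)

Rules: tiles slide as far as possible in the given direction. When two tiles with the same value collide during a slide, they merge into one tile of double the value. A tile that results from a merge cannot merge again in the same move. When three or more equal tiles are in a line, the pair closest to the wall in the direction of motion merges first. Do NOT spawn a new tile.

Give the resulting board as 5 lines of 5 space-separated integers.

Answer:  4  8  8 16 64
 0  2 64 16  8
 0  0  0 32  4
 0  0  0  4  0
 0  0  0  0  0

Derivation:
Slide up:
col 0: [0, 4, 0, 0, 0] -> [4, 0, 0, 0, 0]
col 1: [0, 0, 8, 2, 0] -> [8, 2, 0, 0, 0]
col 2: [0, 0, 8, 0, 64] -> [8, 64, 0, 0, 0]
col 3: [16, 8, 8, 32, 4] -> [16, 16, 32, 4, 0]
col 4: [64, 0, 8, 0, 4] -> [64, 8, 4, 0, 0]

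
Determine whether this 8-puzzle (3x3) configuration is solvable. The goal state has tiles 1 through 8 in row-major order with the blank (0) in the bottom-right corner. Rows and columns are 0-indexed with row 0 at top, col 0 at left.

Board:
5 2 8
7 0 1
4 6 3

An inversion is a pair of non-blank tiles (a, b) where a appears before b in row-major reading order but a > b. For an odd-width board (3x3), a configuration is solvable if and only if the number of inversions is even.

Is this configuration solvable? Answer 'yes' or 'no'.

Answer: yes

Derivation:
Inversions (pairs i<j in row-major order where tile[i] > tile[j] > 0): 16
16 is even, so the puzzle is solvable.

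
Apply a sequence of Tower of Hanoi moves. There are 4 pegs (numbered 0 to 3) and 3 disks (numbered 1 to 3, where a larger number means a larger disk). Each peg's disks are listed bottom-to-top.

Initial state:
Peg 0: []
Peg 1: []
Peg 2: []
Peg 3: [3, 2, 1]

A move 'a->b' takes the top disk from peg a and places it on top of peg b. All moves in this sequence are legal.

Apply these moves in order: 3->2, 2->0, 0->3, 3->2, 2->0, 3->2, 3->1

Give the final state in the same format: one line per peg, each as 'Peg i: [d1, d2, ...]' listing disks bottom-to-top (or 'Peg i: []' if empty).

Answer: Peg 0: [1]
Peg 1: [3]
Peg 2: [2]
Peg 3: []

Derivation:
After move 1 (3->2):
Peg 0: []
Peg 1: []
Peg 2: [1]
Peg 3: [3, 2]

After move 2 (2->0):
Peg 0: [1]
Peg 1: []
Peg 2: []
Peg 3: [3, 2]

After move 3 (0->3):
Peg 0: []
Peg 1: []
Peg 2: []
Peg 3: [3, 2, 1]

After move 4 (3->2):
Peg 0: []
Peg 1: []
Peg 2: [1]
Peg 3: [3, 2]

After move 5 (2->0):
Peg 0: [1]
Peg 1: []
Peg 2: []
Peg 3: [3, 2]

After move 6 (3->2):
Peg 0: [1]
Peg 1: []
Peg 2: [2]
Peg 3: [3]

After move 7 (3->1):
Peg 0: [1]
Peg 1: [3]
Peg 2: [2]
Peg 3: []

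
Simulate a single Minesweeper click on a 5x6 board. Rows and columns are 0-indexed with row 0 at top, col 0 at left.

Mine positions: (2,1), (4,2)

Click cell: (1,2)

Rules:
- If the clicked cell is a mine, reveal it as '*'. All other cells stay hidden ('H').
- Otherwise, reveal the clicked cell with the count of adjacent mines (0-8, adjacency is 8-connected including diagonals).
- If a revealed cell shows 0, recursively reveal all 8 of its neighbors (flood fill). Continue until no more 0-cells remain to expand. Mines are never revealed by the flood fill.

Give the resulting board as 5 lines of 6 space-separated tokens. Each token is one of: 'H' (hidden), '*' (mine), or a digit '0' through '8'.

H H H H H H
H H 1 H H H
H H H H H H
H H H H H H
H H H H H H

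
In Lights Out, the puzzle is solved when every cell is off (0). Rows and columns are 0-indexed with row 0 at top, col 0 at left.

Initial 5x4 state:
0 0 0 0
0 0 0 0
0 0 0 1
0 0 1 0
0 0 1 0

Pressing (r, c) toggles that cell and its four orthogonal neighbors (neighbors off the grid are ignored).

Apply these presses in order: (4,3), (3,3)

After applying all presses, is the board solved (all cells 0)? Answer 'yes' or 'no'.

Answer: yes

Derivation:
After press 1 at (4,3):
0 0 0 0
0 0 0 0
0 0 0 1
0 0 1 1
0 0 0 1

After press 2 at (3,3):
0 0 0 0
0 0 0 0
0 0 0 0
0 0 0 0
0 0 0 0

Lights still on: 0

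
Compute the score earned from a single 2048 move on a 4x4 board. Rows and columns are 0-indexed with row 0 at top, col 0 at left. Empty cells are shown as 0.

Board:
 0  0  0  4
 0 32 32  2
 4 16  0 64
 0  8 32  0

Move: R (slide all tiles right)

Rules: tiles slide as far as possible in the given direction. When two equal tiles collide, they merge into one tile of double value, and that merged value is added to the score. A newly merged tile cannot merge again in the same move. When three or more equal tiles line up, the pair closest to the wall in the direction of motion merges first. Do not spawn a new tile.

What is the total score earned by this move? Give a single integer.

Answer: 64

Derivation:
Slide right:
row 0: [0, 0, 0, 4] -> [0, 0, 0, 4]  score +0 (running 0)
row 1: [0, 32, 32, 2] -> [0, 0, 64, 2]  score +64 (running 64)
row 2: [4, 16, 0, 64] -> [0, 4, 16, 64]  score +0 (running 64)
row 3: [0, 8, 32, 0] -> [0, 0, 8, 32]  score +0 (running 64)
Board after move:
 0  0  0  4
 0  0 64  2
 0  4 16 64
 0  0  8 32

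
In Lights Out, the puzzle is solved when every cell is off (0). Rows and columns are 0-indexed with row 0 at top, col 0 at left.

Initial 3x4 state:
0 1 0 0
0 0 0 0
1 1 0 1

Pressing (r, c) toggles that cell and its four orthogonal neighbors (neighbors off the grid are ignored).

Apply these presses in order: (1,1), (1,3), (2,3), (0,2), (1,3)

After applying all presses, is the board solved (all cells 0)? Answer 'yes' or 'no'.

Answer: no

Derivation:
After press 1 at (1,1):
0 0 0 0
1 1 1 0
1 0 0 1

After press 2 at (1,3):
0 0 0 1
1 1 0 1
1 0 0 0

After press 3 at (2,3):
0 0 0 1
1 1 0 0
1 0 1 1

After press 4 at (0,2):
0 1 1 0
1 1 1 0
1 0 1 1

After press 5 at (1,3):
0 1 1 1
1 1 0 1
1 0 1 0

Lights still on: 8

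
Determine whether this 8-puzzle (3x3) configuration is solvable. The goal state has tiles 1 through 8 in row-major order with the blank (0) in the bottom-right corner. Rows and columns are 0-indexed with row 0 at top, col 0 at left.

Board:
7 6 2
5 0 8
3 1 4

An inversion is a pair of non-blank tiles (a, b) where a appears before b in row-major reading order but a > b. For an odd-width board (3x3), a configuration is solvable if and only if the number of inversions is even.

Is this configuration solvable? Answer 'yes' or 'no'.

Inversions (pairs i<j in row-major order where tile[i] > tile[j] > 0): 19
19 is odd, so the puzzle is not solvable.

Answer: no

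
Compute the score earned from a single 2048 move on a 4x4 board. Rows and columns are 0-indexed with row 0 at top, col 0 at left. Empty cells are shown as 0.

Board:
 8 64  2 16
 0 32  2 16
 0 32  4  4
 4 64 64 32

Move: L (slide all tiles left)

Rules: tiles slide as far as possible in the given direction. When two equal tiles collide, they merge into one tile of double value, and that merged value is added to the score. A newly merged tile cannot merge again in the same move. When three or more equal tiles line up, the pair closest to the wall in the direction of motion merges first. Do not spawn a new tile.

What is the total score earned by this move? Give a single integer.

Slide left:
row 0: [8, 64, 2, 16] -> [8, 64, 2, 16]  score +0 (running 0)
row 1: [0, 32, 2, 16] -> [32, 2, 16, 0]  score +0 (running 0)
row 2: [0, 32, 4, 4] -> [32, 8, 0, 0]  score +8 (running 8)
row 3: [4, 64, 64, 32] -> [4, 128, 32, 0]  score +128 (running 136)
Board after move:
  8  64   2  16
 32   2  16   0
 32   8   0   0
  4 128  32   0

Answer: 136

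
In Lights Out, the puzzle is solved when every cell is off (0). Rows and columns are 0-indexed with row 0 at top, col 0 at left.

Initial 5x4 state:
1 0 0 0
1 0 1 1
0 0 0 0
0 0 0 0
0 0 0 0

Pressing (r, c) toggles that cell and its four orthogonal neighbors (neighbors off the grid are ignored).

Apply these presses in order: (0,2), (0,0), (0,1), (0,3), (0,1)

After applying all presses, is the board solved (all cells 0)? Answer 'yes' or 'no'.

After press 1 at (0,2):
1 1 1 1
1 0 0 1
0 0 0 0
0 0 0 0
0 0 0 0

After press 2 at (0,0):
0 0 1 1
0 0 0 1
0 0 0 0
0 0 0 0
0 0 0 0

After press 3 at (0,1):
1 1 0 1
0 1 0 1
0 0 0 0
0 0 0 0
0 0 0 0

After press 4 at (0,3):
1 1 1 0
0 1 0 0
0 0 0 0
0 0 0 0
0 0 0 0

After press 5 at (0,1):
0 0 0 0
0 0 0 0
0 0 0 0
0 0 0 0
0 0 0 0

Lights still on: 0

Answer: yes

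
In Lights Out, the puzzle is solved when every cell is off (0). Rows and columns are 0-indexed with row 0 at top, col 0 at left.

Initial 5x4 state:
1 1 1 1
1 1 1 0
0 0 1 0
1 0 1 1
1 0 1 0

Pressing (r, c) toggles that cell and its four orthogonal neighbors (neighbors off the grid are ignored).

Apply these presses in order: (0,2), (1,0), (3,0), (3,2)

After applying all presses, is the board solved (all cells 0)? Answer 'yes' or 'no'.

After press 1 at (0,2):
1 0 0 0
1 1 0 0
0 0 1 0
1 0 1 1
1 0 1 0

After press 2 at (1,0):
0 0 0 0
0 0 0 0
1 0 1 0
1 0 1 1
1 0 1 0

After press 3 at (3,0):
0 0 0 0
0 0 0 0
0 0 1 0
0 1 1 1
0 0 1 0

After press 4 at (3,2):
0 0 0 0
0 0 0 0
0 0 0 0
0 0 0 0
0 0 0 0

Lights still on: 0

Answer: yes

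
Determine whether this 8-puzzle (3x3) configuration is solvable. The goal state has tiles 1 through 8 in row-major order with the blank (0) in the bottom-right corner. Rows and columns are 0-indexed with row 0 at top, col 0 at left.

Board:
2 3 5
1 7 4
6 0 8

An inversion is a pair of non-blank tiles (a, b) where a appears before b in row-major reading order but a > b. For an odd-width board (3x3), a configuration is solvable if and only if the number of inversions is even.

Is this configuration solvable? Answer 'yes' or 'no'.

Inversions (pairs i<j in row-major order where tile[i] > tile[j] > 0): 6
6 is even, so the puzzle is solvable.

Answer: yes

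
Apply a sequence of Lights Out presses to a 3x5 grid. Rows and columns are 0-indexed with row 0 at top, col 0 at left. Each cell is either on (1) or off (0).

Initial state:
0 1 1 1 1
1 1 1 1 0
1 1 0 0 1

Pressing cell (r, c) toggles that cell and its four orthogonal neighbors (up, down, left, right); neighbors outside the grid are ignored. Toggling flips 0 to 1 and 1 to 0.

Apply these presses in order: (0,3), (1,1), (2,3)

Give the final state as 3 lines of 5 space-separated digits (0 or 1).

After press 1 at (0,3):
0 1 0 0 0
1 1 1 0 0
1 1 0 0 1

After press 2 at (1,1):
0 0 0 0 0
0 0 0 0 0
1 0 0 0 1

After press 3 at (2,3):
0 0 0 0 0
0 0 0 1 0
1 0 1 1 0

Answer: 0 0 0 0 0
0 0 0 1 0
1 0 1 1 0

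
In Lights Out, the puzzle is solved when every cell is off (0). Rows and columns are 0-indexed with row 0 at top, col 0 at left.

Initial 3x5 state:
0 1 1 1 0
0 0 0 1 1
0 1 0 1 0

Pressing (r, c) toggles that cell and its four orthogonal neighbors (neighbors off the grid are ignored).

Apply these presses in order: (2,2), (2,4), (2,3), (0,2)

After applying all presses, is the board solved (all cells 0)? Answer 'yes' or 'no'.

Answer: yes

Derivation:
After press 1 at (2,2):
0 1 1 1 0
0 0 1 1 1
0 0 1 0 0

After press 2 at (2,4):
0 1 1 1 0
0 0 1 1 0
0 0 1 1 1

After press 3 at (2,3):
0 1 1 1 0
0 0 1 0 0
0 0 0 0 0

After press 4 at (0,2):
0 0 0 0 0
0 0 0 0 0
0 0 0 0 0

Lights still on: 0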